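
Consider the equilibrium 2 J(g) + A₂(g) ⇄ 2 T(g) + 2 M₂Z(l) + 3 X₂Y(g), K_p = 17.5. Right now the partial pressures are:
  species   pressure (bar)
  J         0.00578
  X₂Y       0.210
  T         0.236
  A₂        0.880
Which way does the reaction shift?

no net change (already at equilibrium)

(M₂Z is a pure liquid — omitted from Q_p.)
Q_p = P(T)²·P(X₂Y)³ / (P(J)²·P(A₂)) = (0.236)²·(0.210)³ / ((0.00578)²·(0.880)) = 17.5
Q_p = 17.5 = K_p, so the system is already at equilibrium.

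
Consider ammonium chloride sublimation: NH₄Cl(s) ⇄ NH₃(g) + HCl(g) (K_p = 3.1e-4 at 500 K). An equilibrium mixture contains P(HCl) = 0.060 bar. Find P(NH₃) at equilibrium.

P(NH₃) = 0.0052 bar

(NH₄Cl is a pure solid — omitted from K_p.)
At equilibrium, K_p = P(NH₃)·P(HCl) = 3.1e-4.
(P(NH₃))·(0.060) = 3.1e-4
P(NH₃) = 0.00517 = 0.0052 bar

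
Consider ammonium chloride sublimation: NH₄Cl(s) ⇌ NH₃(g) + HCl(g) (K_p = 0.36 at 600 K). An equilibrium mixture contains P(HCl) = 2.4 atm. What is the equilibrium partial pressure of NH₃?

(NH₄Cl is a pure solid — omitted from K_p.)
At equilibrium, K_p = P(NH₃)·P(HCl) = 0.36.
(P(NH₃))·(2.4) = 0.36
P(NH₃) = 0.150 = 0.15 atm

P(NH₃) = 0.15 atm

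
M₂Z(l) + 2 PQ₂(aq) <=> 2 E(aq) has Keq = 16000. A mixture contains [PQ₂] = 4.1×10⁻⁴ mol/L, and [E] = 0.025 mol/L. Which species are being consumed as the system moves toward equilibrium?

M₂Z, PQ₂ (reactants)

(M₂Z is a pure liquid — omitted from Q.)
Q = [E]² / [PQ₂]² = (0.025)² / (4.1×10⁻⁴)² = 3700
Q = 3700 < Keq = 16000: net forward reaction.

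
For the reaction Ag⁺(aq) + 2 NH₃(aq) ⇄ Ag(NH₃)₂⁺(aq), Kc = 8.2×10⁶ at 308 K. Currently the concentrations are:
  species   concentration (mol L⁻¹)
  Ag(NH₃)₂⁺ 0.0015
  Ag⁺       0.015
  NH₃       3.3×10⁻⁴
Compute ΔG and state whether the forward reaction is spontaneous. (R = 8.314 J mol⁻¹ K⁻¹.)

Qc = [Ag(NH₃)₂⁺] / ([Ag⁺]·[NH₃]²) = (0.0015) / ((0.015)·(3.3×10⁻⁴)²) = 9.18×10⁵
ΔG = RT ln(Qc/Kc) = (8.314 J mol⁻¹ K⁻¹)(308 K) × ln(9.18×10⁵/8.2×10⁶)
   = (2.561 kJ/mol)(-2.190) = -5.61 kJ/mol
ΔG < 0, so the forward reaction is spontaneous (proceeds forward).

ΔG = -5.61 kJ/mol; the forward reaction is spontaneous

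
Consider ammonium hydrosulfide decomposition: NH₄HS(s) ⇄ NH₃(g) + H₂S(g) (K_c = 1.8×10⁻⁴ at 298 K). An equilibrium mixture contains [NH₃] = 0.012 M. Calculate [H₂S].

(NH₄HS is a pure solid — omitted from K_c.)
At equilibrium, K_c = [NH₃]·[H₂S] = 1.8×10⁻⁴.
(0.012)·([H₂S]) = 1.8×10⁻⁴
[H₂S] = 0.0150 = 0.015 M

[H₂S] = 0.015 M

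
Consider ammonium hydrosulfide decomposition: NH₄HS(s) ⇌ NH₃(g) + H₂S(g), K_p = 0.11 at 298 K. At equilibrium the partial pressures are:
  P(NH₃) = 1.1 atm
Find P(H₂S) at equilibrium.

(NH₄HS is a pure solid — omitted from K_p.)
At equilibrium, K_p = P(NH₃)·P(H₂S) = 0.11.
(1.1)·(P(H₂S)) = 0.11
P(H₂S) = 0.100 = 0.10 atm

P(H₂S) = 0.10 atm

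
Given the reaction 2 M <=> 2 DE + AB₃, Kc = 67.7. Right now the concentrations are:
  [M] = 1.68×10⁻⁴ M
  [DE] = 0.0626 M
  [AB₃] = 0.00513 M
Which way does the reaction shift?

Qc = [DE]²·[AB₃] / [M]² = (0.0626)²·(0.00513) / (1.68×10⁻⁴)² = 712
Qc = 712 > Kc = 67.7, so the reverse reaction proceeds.

to the left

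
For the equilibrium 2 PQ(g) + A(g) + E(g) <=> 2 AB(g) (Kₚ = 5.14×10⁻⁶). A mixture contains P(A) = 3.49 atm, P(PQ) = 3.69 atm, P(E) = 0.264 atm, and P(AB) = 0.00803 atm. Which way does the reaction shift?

Qₚ = P(AB)² / (P(PQ)²·P(A)·P(E)) = (0.00803)² / ((3.69)²·(3.49)·(0.264)) = 5.14×10⁻⁶
Qₚ = 5.14×10⁻⁶ = Kₚ, so the system is already at equilibrium.

neither direction; the system is at equilibrium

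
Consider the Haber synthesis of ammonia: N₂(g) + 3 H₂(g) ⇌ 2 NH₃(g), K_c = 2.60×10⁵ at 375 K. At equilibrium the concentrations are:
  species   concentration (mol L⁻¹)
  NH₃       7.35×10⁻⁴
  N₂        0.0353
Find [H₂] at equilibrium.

[H₂] = 3.89×10⁻⁴ mol L⁻¹

At equilibrium, K_c = [NH₃]² / ([N₂]·[H₂]³) = 2.60×10⁵.
(7.35×10⁻⁴)² / ((0.0353)·([H₂])³) = 2.60×10⁵
[H₂]³ = 5.89×10⁻¹¹ ⇒ [H₂] = 3.89×10⁻⁴ mol L⁻¹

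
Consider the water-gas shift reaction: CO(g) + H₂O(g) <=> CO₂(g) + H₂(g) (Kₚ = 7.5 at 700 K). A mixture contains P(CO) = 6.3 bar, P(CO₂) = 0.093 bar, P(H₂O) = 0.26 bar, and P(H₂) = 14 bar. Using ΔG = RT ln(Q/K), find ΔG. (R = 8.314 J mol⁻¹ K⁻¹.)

Qₚ = P(CO₂)·P(H₂) / (P(CO)·P(H₂O)) = (0.093)·(14) / ((6.3)·(0.26)) = 0.795
ΔG = RT ln(Qₚ/Kₚ) = (8.314 J mol⁻¹ K⁻¹)(700 K) × ln(0.795/7.5)
   = (5.820 kJ/mol)(-2.244) = -13.1 kJ/mol
ΔG < 0, so the forward reaction is spontaneous (proceeds forward).

ΔG = -13.1 kJ/mol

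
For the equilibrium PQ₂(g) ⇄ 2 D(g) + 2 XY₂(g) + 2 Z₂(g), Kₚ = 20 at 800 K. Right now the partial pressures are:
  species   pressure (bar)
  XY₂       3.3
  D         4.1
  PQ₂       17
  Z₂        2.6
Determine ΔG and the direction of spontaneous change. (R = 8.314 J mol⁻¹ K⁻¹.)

Qₚ = P(D)²·P(XY₂)²·P(Z₂)² / P(PQ₂) = (4.1)²·(3.3)²·(2.6)² / (17) = 72.8
ΔG = RT ln(Qₚ/Kₚ) = (8.314 J mol⁻¹ K⁻¹)(800 K) × ln(72.8/20)
   = (6.651 kJ/mol)(1.292) = 8.59 kJ/mol
ΔG > 0, so the forward reaction is non-spontaneous (proceeds in reverse).

ΔG = 8.59 kJ/mol; the forward reaction is non-spontaneous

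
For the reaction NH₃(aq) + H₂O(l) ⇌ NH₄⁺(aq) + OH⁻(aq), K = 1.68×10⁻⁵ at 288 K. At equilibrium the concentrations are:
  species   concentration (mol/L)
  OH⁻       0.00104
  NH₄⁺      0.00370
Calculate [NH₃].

[NH₃] = 0.229 mol/L

(H₂O is a pure liquid — omitted from K.)
At equilibrium, K = [NH₄⁺]·[OH⁻] / [NH₃] = 1.68×10⁻⁵.
(0.00370)·(0.00104) / ([NH₃]) = 1.68×10⁻⁵
[NH₃] = 0.229 mol/L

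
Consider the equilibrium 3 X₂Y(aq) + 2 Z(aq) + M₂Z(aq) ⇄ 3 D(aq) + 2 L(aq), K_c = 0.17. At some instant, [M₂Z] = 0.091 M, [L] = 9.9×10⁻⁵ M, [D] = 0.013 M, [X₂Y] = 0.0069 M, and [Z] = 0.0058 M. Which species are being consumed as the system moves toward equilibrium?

Q_c = [D]³·[L]² / ([X₂Y]³·[Z]²·[M₂Z]) = (0.013)³·(9.9×10⁻⁵)² / ((0.0069)³·(0.0058)²·(0.091)) = 0.021
Q_c = 0.021 < K_c = 0.17: net forward reaction.

X₂Y, Z, M₂Z (reactants)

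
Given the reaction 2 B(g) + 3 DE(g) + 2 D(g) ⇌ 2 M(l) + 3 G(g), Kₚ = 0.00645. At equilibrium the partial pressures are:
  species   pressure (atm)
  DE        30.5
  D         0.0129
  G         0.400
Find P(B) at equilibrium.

(M is a pure liquid — omitted from Kₚ.)
At equilibrium, Kₚ = P(G)³ / (P(B)²·P(DE)³·P(D)²) = 0.00645.
(0.400)³ / ((P(B))²·(30.5)³·(0.0129)²) = 0.00645
P(B)² = 2.10 ⇒ P(B) = 1.45 atm

P(B) = 1.45 atm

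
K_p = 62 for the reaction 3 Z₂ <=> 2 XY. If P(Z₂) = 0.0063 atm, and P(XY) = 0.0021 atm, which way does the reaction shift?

in the forward direction

Q_p = P(XY)² / P(Z₂)³ = (0.0021)² / (0.0063)³ = 18
Q_p = 18 < K_p = 62, so the forward reaction proceeds.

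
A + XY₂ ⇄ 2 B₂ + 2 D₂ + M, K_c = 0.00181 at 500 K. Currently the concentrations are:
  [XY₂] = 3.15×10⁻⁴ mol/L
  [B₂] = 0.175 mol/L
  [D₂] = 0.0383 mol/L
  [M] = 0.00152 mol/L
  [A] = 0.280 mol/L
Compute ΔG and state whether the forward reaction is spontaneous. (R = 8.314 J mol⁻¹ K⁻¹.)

ΔG = -3.53 kJ/mol; the forward reaction is spontaneous

Q_c = [B₂]²·[D₂]²·[M] / ([A]·[XY₂]) = (0.175)²·(0.0383)²·(0.00152) / ((0.280)·(3.15×10⁻⁴)) = 7.74×10⁻⁴
ΔG = RT ln(Q_c/K_c) = (8.314 J mol⁻¹ K⁻¹)(500 K) × ln(7.74×10⁻⁴/0.00181)
   = (4.157 kJ/mol)(-0.8495) = -3.53 kJ/mol
ΔG < 0, so the forward reaction is spontaneous (proceeds forward).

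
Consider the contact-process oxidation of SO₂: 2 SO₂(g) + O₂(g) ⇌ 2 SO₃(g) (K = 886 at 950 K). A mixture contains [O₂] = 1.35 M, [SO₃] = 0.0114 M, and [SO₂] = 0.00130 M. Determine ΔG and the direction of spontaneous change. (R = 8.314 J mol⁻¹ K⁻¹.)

ΔG = -21.7 kJ/mol; the forward reaction is spontaneous

Q = [SO₃]² / ([SO₂]²·[O₂]) = (0.0114)² / ((0.00130)²·(1.35)) = 57.0
ΔG = RT ln(Q/K) = (8.314 J mol⁻¹ K⁻¹)(950 K) × ln(57.0/886)
   = (7.898 kJ/mol)(-2.744) = -21.7 kJ/mol
ΔG < 0, so the forward reaction is spontaneous (proceeds forward).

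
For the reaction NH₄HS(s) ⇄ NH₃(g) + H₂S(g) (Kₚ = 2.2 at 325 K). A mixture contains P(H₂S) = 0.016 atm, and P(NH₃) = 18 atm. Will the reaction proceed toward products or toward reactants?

forward (toward products)

(NH₄HS is a pure solid — omitted from Qₚ.)
Qₚ = P(NH₃)·P(H₂S) = (18)·(0.016) = 0.29
Qₚ = 0.29 < Kₚ = 2.2, so the forward reaction proceeds.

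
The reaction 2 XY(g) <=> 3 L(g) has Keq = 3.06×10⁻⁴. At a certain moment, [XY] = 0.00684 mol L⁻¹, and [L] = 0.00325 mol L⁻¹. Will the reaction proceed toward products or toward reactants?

Q = [L]³ / [XY]² = (0.00325)³ / (0.00684)² = 7.34×10⁻⁴
Q = 7.34×10⁻⁴ > Keq = 3.06×10⁻⁴, so the reverse reaction proceeds.

in the reverse direction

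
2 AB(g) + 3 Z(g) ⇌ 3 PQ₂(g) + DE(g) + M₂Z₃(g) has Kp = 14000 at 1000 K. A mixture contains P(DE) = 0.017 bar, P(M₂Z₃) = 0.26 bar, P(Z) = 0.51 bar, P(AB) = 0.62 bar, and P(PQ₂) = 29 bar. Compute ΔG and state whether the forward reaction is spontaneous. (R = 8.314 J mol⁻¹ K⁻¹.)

ΔG = -15.7 kJ/mol; the forward reaction is spontaneous

Qp = P(PQ₂)³·P(DE)·P(M₂Z₃) / (P(AB)²·P(Z)³) = (29)³·(0.017)·(0.26) / ((0.62)²·(0.51)³) = 2110
ΔG = RT ln(Qp/Kp) = (8.314 J mol⁻¹ K⁻¹)(1000 K) × ln(2110/14000)
   = (8.314 kJ/mol)(-1.892) = -15.7 kJ/mol
ΔG < 0, so the forward reaction is spontaneous (proceeds forward).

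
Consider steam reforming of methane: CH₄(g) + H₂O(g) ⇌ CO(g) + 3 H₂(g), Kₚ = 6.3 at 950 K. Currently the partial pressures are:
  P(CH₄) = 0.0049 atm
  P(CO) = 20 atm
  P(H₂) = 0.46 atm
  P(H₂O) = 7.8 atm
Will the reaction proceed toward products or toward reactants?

reverse (toward reactants)

Qₚ = P(CO)·P(H₂)³ / (P(CH₄)·P(H₂O)) = (20)·(0.46)³ / ((0.0049)·(7.8)) = 51
Qₚ = 51 > Kₚ = 6.3, so the reverse reaction proceeds.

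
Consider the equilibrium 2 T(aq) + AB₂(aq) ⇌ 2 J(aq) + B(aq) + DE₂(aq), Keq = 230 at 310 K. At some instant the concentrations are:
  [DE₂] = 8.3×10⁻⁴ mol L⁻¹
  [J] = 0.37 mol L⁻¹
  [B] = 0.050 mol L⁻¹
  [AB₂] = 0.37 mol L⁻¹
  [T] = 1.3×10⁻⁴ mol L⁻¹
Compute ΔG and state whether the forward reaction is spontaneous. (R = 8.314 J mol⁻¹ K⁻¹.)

Q = [J]²·[B]·[DE₂] / ([T]²·[AB₂]) = (0.37)²·(0.050)·(8.3×10⁻⁴) / ((1.3×10⁻⁴)²·(0.37)) = 909
ΔG = RT ln(Q/Keq) = (8.314 J mol⁻¹ K⁻¹)(310 K) × ln(909/230)
   = (2.577 kJ/mol)(1.374) = 3.54 kJ/mol
ΔG > 0, so the forward reaction is non-spontaneous (proceeds in reverse).

ΔG = 3.54 kJ/mol; the forward reaction is non-spontaneous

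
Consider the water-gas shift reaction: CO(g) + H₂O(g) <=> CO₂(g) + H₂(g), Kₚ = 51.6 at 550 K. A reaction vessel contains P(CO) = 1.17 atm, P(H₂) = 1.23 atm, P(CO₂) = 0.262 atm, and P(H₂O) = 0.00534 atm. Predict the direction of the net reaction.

Qₚ = P(CO₂)·P(H₂) / (P(CO)·P(H₂O)) = (0.262)·(1.23) / ((1.17)·(0.00534)) = 51.6
Qₚ = 51.6 = Kₚ, so the system is already at equilibrium.

neither direction; the system is at equilibrium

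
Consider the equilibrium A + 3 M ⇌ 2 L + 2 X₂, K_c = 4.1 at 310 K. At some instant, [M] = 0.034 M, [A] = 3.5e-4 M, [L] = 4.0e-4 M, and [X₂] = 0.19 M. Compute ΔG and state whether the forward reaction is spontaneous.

Q_c = [L]²·[X₂]² / ([A]·[M]³) = (4.0e-4)²·(0.19)² / ((3.5e-4)·(0.034)³) = 0.420
ΔG = RT ln(Q_c/K_c) = (8.314 J mol⁻¹ K⁻¹)(310 K) × ln(0.420/4.1)
   = (2.577 kJ/mol)(-2.278) = -5.87 kJ/mol
ΔG < 0, so the forward reaction is spontaneous (proceeds forward).

ΔG = -5.87 kJ/mol; the forward reaction is spontaneous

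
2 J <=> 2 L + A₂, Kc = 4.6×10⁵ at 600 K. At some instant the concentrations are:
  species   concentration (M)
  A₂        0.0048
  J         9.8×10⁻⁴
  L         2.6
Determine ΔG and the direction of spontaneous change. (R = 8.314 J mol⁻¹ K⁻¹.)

Qc = [L]²·[A₂] / [J]² = (2.6)²·(0.0048) / (9.8×10⁻⁴)² = 33800
ΔG = RT ln(Qc/Kc) = (8.314 J mol⁻¹ K⁻¹)(600 K) × ln(33800/4.6×10⁵)
   = (4.988 kJ/mol)(-2.611) = -13.0 kJ/mol
ΔG < 0, so the forward reaction is spontaneous (proceeds forward).

ΔG = -13.0 kJ/mol; the forward reaction is spontaneous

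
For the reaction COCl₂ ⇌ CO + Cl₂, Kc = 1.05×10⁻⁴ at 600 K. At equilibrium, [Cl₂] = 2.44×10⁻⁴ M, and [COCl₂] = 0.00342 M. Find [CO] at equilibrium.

At equilibrium, Kc = [CO]·[Cl₂] / [COCl₂] = 1.05×10⁻⁴.
([CO])·(2.44×10⁻⁴) / (0.00342) = 1.05×10⁻⁴
[CO] = 0.00147 M

[CO] = 0.00147 M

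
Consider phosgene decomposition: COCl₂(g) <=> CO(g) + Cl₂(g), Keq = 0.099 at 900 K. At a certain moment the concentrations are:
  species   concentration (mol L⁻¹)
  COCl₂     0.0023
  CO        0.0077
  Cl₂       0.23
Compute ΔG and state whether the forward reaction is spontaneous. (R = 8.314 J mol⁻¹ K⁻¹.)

ΔG = 15.3 kJ/mol; the forward reaction is non-spontaneous

Q = [CO]·[Cl₂] / [COCl₂] = (0.0077)·(0.23) / (0.0023) = 0.770
ΔG = RT ln(Q/Keq) = (8.314 J mol⁻¹ K⁻¹)(900 K) × ln(0.770/0.099)
   = (7.483 kJ/mol)(2.051) = 15.3 kJ/mol
ΔG > 0, so the forward reaction is non-spontaneous (proceeds in reverse).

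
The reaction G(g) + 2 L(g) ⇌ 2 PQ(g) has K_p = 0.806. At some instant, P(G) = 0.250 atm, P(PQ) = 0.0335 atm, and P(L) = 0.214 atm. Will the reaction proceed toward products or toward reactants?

Q_p = P(PQ)² / (P(G)·P(L)²) = (0.0335)² / ((0.250)·(0.214)²) = 0.0980
Q_p = 0.0980 < K_p = 0.806, so the forward reaction proceeds.

to the right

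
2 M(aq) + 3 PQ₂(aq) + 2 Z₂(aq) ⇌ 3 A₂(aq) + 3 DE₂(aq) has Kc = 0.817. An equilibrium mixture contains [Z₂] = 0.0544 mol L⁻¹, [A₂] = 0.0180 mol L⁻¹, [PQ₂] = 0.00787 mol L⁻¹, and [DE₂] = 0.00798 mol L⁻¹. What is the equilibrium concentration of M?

At equilibrium, Kc = [A₂]³·[DE₂]³ / ([M]²·[PQ₂]³·[Z₂]²) = 0.817.
(0.0180)³·(0.00798)³ / (([M])²·(0.00787)³·(0.0544)²) = 0.817
[M]² = 0.00251 ⇒ [M] = 0.0501 mol L⁻¹

[M] = 0.0501 mol L⁻¹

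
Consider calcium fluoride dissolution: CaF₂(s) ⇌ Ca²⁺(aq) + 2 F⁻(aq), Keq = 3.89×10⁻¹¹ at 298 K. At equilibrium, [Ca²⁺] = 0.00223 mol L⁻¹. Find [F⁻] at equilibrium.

(CaF₂ is a pure solid — omitted from Keq.)
At equilibrium, Keq = [Ca²⁺]·[F⁻]² = 3.89×10⁻¹¹.
(0.00223)·([F⁻])² = 3.89×10⁻¹¹
[F⁻]² = 1.74×10⁻⁸ ⇒ [F⁻] = 1.32×10⁻⁴ mol L⁻¹

[F⁻] = 1.32×10⁻⁴ mol L⁻¹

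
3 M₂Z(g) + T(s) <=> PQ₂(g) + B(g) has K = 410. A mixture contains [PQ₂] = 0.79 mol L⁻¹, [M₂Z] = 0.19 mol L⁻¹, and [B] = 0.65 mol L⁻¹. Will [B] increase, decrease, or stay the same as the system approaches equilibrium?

increase

(T is a pure solid — omitted from Q.)
Q = [PQ₂]·[B] / [M₂Z]³ = (0.79)·(0.65) / (0.19)³ = 75
Q = 75 < K = 410: net forward reaction.
B is a product, so it increases.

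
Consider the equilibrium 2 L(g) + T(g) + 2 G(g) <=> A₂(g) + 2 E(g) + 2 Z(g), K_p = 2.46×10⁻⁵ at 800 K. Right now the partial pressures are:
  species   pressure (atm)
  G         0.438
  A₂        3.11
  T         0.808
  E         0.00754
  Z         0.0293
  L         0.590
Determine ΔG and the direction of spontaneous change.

Q_p = P(A₂)·P(E)²·P(Z)² / (P(L)²·P(T)·P(G)²) = (3.11)·(0.00754)²·(0.0293)² / ((0.590)²·(0.808)·(0.438)²) = 2.81×10⁻⁶
ΔG = RT ln(Q_p/K_p) = (8.314 J mol⁻¹ K⁻¹)(800 K) × ln(2.81×10⁻⁶/2.46×10⁻⁵)
   = (6.651 kJ/mol)(-2.170) = -14.4 kJ/mol
ΔG < 0, so the forward reaction is spontaneous (proceeds forward).

ΔG = -14.4 kJ/mol; the forward reaction is spontaneous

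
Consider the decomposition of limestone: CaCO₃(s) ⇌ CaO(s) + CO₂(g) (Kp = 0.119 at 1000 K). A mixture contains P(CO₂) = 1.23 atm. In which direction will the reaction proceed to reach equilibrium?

to the left

(CaCO₃, CaO are pure solids — omitted from Qp.)
Qp = P(CO₂) = 1.23
Qp = 1.23 > Kp = 0.119, so the reverse reaction proceeds.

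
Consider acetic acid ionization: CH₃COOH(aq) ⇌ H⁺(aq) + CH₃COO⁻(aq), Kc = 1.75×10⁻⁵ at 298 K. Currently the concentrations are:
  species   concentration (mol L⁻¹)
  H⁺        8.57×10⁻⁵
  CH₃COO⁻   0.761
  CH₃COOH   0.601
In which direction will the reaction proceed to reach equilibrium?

to the left

Qc = [H⁺]·[CH₃COO⁻] / [CH₃COOH] = (8.57×10⁻⁵)·(0.761) / (0.601) = 1.09×10⁻⁴
Qc = 1.09×10⁻⁴ > Kc = 1.75×10⁻⁵, so the reverse reaction proceeds.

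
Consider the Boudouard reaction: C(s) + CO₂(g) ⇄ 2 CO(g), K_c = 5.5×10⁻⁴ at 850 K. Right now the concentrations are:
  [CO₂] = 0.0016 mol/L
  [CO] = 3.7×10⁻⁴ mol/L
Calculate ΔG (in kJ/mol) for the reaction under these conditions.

ΔG = -13.1 kJ/mol

(C is a pure solid — omitted from Q_c.)
Q_c = [CO]² / [CO₂] = (3.7×10⁻⁴)² / (0.0016) = 8.56×10⁻⁵
ΔG = RT ln(Q_c/K_c) = (8.314 J mol⁻¹ K⁻¹)(850 K) × ln(8.56×10⁻⁵/5.5×10⁻⁴)
   = (7.067 kJ/mol)(-1.860) = -13.1 kJ/mol
ΔG < 0, so the forward reaction is spontaneous (proceeds forward).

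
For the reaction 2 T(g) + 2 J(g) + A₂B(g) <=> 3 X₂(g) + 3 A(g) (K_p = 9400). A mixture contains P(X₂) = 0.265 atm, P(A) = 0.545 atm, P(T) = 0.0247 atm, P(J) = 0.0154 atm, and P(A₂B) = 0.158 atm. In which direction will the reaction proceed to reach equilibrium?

Q_p = P(X₂)³·P(A)³ / (P(T)²·P(J)²·P(A₂B)) = (0.265)³·(0.545)³ / ((0.0247)²·(0.0154)²·(0.158)) = 1.32×10⁵
Q_p = 1.32×10⁵ > K_p = 9400, so the reverse reaction proceeds.

reverse (toward reactants)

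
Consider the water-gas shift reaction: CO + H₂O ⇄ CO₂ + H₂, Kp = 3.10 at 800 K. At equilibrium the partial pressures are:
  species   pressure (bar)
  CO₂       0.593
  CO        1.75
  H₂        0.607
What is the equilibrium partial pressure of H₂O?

At equilibrium, Kp = P(CO₂)·P(H₂) / (P(CO)·P(H₂O)) = 3.10.
(0.593)·(0.607) / ((1.75)·(P(H₂O))) = 3.10
P(H₂O) = 0.0664 bar

P(H₂O) = 0.0664 bar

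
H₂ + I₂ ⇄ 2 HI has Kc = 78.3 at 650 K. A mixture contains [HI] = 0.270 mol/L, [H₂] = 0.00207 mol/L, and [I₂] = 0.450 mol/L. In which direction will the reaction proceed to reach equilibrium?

neither direction; the system is at equilibrium

Qc = [HI]² / ([H₂]·[I₂]) = (0.270)² / ((0.00207)·(0.450)) = 78.3
Qc = 78.3 = Kc, so the system is already at equilibrium.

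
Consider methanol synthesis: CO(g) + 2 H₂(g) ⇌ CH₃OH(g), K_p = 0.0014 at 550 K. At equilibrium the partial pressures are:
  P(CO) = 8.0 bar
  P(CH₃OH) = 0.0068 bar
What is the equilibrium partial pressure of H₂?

At equilibrium, K_p = P(CH₃OH) / (P(CO)·P(H₂)²) = 0.0014.
(0.0068) / ((8.0)·(P(H₂))²) = 0.0014
P(H₂)² = 0.607 ⇒ P(H₂) = 0.78 bar

P(H₂) = 0.78 bar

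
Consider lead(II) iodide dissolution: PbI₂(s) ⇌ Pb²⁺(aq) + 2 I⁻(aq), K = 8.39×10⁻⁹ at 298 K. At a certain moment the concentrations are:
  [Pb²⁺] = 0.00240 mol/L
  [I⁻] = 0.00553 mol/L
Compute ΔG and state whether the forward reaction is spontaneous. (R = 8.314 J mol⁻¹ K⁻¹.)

ΔG = 5.37 kJ/mol; the forward reaction is non-spontaneous

(PbI₂ is a pure solid — omitted from Q.)
Q = [Pb²⁺]·[I⁻]² = (0.00240)·(0.00553)² = 7.34×10⁻⁸
ΔG = RT ln(Q/K) = (8.314 J mol⁻¹ K⁻¹)(298 K) × ln(7.34×10⁻⁸/8.39×10⁻⁹)
   = (2.478 kJ/mol)(2.169) = 5.37 kJ/mol
ΔG > 0, so the forward reaction is non-spontaneous (proceeds in reverse).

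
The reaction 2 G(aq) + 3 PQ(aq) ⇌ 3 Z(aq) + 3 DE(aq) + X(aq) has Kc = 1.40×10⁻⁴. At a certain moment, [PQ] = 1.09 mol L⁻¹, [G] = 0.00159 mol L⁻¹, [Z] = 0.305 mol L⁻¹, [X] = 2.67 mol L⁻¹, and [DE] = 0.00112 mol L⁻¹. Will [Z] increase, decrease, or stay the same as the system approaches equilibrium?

increase

Qc = [Z]³·[DE]³·[X] / ([G]²·[PQ]³) = (0.305)³·(0.00112)³·(2.67) / ((0.00159)²·(1.09)³) = 3.25×10⁻⁵
Qc = 3.25×10⁻⁵ < Kc = 1.40×10⁻⁴: net forward reaction.
Z is a product, so it increases.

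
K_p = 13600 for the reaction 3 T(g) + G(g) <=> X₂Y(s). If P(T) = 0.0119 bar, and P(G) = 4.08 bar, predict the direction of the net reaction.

to the left

(X₂Y is a pure solid — omitted from Q_p.)
Q_p = 1 / (P(T)³·P(G)) = 1 / ((0.0119)³·(4.08)) = 1.45×10⁵
Q_p = 1.45×10⁵ > K_p = 13600, so the reverse reaction proceeds.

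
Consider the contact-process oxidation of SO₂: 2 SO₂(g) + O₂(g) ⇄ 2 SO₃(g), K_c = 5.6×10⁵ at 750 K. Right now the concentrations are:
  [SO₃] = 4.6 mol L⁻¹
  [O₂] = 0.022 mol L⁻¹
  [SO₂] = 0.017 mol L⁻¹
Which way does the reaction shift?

toward reactants

Q_c = [SO₃]² / ([SO₂]²·[O₂]) = (4.6)² / ((0.017)²·(0.022)) = 3.3×10⁶
Q_c = 3.3×10⁶ > K_c = 5.6×10⁵, so the reverse reaction proceeds.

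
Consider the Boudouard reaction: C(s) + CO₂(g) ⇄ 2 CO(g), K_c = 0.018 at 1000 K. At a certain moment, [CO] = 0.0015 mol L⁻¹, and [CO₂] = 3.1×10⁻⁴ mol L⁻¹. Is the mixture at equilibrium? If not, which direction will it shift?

(C is a pure solid — omitted from Q_c.)
Q_c = [CO]² / [CO₂] = (0.0015)² / (3.1×10⁻⁴) = 0.0073
Q_c = 0.0073 < K_c = 0.018: net forward reaction.

no; Q < K, reaction proceeds forward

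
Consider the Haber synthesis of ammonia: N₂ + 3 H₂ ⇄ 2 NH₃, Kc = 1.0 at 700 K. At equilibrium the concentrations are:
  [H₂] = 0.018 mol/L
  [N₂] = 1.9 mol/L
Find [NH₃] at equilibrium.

[NH₃] = 0.0033 mol/L

At equilibrium, Kc = [NH₃]² / ([N₂]·[H₂]³) = 1.0.
([NH₃])² / ((1.9)·(0.018)³) = 1.0
[NH₃]² = 1.11×10⁻⁵ ⇒ [NH₃] = 0.0033 mol/L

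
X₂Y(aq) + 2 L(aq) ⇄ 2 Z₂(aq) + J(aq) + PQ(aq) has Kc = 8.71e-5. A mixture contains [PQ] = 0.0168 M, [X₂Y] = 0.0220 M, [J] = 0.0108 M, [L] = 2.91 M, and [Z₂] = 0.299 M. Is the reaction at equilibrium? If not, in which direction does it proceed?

at equilibrium

Qc = [Z₂]²·[J]·[PQ] / ([X₂Y]·[L]²) = (0.299)²·(0.0108)·(0.0168) / ((0.0220)·(2.91)²) = 8.71e-5
Qc = 8.71e-5 = Kc, so the system is already at equilibrium.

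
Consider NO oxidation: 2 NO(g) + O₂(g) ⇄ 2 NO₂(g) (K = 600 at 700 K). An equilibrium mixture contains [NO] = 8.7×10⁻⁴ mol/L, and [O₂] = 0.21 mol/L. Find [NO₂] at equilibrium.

[NO₂] = 0.0098 mol/L

At equilibrium, K = [NO₂]² / ([NO]²·[O₂]) = 600.
([NO₂])² / ((8.7×10⁻⁴)²·(0.21)) = 600
[NO₂]² = 9.54×10⁻⁵ ⇒ [NO₂] = 0.0098 mol/L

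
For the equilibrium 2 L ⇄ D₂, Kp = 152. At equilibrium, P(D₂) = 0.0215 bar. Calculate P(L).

At equilibrium, Kp = P(D₂) / P(L)² = 152.
(0.0215) / (P(L))² = 152
P(L)² = 1.41×10⁻⁴ ⇒ P(L) = 0.0119 bar

P(L) = 0.0119 bar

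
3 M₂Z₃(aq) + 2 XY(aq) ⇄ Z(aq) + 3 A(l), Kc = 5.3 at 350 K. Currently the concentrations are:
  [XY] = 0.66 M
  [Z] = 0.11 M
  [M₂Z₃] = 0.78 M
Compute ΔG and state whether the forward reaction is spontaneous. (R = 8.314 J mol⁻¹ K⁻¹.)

ΔG = -6.69 kJ/mol; the forward reaction is spontaneous

(A is a pure liquid — omitted from Qc.)
Qc = [Z] / ([M₂Z₃]³·[XY]²) = (0.11) / ((0.78)³·(0.66)²) = 0.532
ΔG = RT ln(Qc/Kc) = (8.314 J mol⁻¹ K⁻¹)(350 K) × ln(0.532/5.3)
   = (2.910 kJ/mol)(-2.299) = -6.69 kJ/mol
ΔG < 0, so the forward reaction is spontaneous (proceeds forward).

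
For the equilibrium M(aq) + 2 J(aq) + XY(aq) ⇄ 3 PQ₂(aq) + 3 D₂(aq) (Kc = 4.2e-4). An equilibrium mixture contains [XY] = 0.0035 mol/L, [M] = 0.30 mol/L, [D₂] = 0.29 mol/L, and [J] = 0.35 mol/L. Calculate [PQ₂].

[PQ₂] = 0.013 mol/L

At equilibrium, Kc = [PQ₂]³·[D₂]³ / ([M]·[J]²·[XY]) = 4.2e-4.
([PQ₂])³·(0.29)³ / ((0.30)·(0.35)²·(0.0035)) = 4.2e-4
[PQ₂]³ = 2.22e-6 ⇒ [PQ₂] = 0.013 mol/L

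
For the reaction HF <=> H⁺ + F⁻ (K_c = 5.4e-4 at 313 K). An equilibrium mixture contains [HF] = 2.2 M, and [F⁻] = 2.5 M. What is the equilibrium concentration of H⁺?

At equilibrium, K_c = [H⁺]·[F⁻] / [HF] = 5.4e-4.
([H⁺])·(2.5) / (2.2) = 5.4e-4
[H⁺] = 4.75e-4 = 4.8e-4 M

[H⁺] = 4.8e-4 M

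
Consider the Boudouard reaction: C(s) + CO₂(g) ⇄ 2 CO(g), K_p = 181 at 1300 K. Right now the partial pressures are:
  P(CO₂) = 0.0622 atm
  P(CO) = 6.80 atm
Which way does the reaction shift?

(C is a pure solid — omitted from Q_p.)
Q_p = P(CO)² / P(CO₂) = (6.80)² / (0.0622) = 743
Q_p = 743 > K_p = 181, so the reverse reaction proceeds.

reverse (toward reactants)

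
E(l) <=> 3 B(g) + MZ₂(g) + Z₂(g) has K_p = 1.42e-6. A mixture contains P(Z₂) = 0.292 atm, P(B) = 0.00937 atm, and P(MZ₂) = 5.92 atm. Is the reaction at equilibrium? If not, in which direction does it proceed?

(E is a pure liquid — omitted from Q_p.)
Q_p = P(B)³·P(MZ₂)·P(Z₂) = (0.00937)³·(5.92)·(0.292) = 1.42e-6
Q_p = 1.42e-6 = K_p, so the system is already at equilibrium.

at equilibrium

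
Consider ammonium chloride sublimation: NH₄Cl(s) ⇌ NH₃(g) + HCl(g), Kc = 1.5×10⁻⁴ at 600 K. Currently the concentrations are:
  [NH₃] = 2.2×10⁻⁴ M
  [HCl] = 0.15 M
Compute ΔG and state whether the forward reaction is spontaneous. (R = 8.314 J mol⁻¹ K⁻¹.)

(NH₄Cl is a pure solid — omitted from Qc.)
Qc = [NH₃]·[HCl] = (2.2×10⁻⁴)·(0.15) = 3.30×10⁻⁵
ΔG = RT ln(Qc/Kc) = (8.314 J mol⁻¹ K⁻¹)(600 K) × ln(3.30×10⁻⁵/1.5×10⁻⁴)
   = (4.988 kJ/mol)(-1.514) = -7.55 kJ/mol
ΔG < 0, so the forward reaction is spontaneous (proceeds forward).

ΔG = -7.55 kJ/mol; the forward reaction is spontaneous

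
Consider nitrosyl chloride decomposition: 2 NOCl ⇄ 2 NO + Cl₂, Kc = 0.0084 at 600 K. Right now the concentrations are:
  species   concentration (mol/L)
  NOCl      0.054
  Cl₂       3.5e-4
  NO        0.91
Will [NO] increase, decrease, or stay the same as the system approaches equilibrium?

Qc = [NO]²·[Cl₂] / [NOCl]² = (0.91)²·(3.5e-4) / (0.054)² = 0.099
Qc = 0.099 > Kc = 0.0084: net reverse reaction.
NO is a product, so it decreases.

decrease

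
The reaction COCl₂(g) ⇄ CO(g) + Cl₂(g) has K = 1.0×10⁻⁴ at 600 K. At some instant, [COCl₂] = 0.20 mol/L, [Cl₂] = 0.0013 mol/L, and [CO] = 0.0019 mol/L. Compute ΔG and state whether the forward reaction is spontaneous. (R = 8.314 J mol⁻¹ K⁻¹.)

Q = [CO]·[Cl₂] / [COCl₂] = (0.0019)·(0.0013) / (0.20) = 1.24×10⁻⁵
ΔG = RT ln(Q/K) = (8.314 J mol⁻¹ K⁻¹)(600 K) × ln(1.24×10⁻⁵/1.0×10⁻⁴)
   = (4.988 kJ/mol)(-2.087) = -10.4 kJ/mol
ΔG < 0, so the forward reaction is spontaneous (proceeds forward).

ΔG = -10.4 kJ/mol; the forward reaction is spontaneous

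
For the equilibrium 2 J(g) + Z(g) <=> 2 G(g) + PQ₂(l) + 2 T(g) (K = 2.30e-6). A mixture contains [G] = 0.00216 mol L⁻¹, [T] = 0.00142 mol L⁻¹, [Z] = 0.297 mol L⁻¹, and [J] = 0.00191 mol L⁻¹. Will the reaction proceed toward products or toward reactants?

(PQ₂ is a pure liquid — omitted from Q.)
Q = [G]²·[T]² / ([J]²·[Z]) = (0.00216)²·(0.00142)² / ((0.00191)²·(0.297)) = 8.68e-6
Q = 8.68e-6 > K = 2.30e-6, so the reverse reaction proceeds.

to the left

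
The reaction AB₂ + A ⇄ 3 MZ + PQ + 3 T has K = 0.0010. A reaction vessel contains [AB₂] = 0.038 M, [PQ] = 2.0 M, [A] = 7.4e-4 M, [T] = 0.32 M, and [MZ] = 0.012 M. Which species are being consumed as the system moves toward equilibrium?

MZ, PQ, T (products)

Q = [MZ]³·[PQ]·[T]³ / ([AB₂]·[A]) = (0.012)³·(2.0)·(0.32)³ / ((0.038)·(7.4e-4)) = 0.0040
Q = 0.0040 > K = 0.0010: net reverse reaction.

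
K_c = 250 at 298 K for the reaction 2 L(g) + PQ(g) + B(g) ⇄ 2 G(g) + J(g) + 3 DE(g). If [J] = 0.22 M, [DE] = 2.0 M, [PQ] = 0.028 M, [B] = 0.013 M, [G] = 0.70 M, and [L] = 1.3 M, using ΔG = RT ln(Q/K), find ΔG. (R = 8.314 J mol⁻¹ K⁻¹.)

ΔG = 4.27 kJ/mol

Q_c = [G]²·[J]·[DE]³ / ([L]²·[PQ]·[B]) = (0.70)²·(0.22)·(2.0)³ / ((1.3)²·(0.028)·(0.013)) = 1400
ΔG = RT ln(Q_c/K_c) = (8.314 J mol⁻¹ K⁻¹)(298 K) × ln(1400/250)
   = (2.478 kJ/mol)(1.723) = 4.27 kJ/mol
ΔG > 0, so the forward reaction is non-spontaneous (proceeds in reverse).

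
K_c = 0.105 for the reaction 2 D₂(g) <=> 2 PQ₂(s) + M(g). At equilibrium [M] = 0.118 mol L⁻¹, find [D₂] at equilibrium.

[D₂] = 1.06 mol L⁻¹

(PQ₂ is a pure solid — omitted from K_c.)
At equilibrium, K_c = [M] / [D₂]² = 0.105.
(0.118) / ([D₂])² = 0.105
[D₂]² = 1.12 ⇒ [D₂] = 1.06 mol L⁻¹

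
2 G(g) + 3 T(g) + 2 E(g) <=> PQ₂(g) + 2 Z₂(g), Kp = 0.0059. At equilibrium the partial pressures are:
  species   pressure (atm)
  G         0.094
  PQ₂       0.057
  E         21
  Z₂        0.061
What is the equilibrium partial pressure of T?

At equilibrium, Kp = P(PQ₂)·P(Z₂)² / (P(G)²·P(T)³·P(E)²) = 0.0059.
(0.057)·(0.061)² / ((0.094)²·(P(T))³·(21)²) = 0.0059
P(T)³ = 0.00923 ⇒ P(T) = 0.21 atm

P(T) = 0.21 atm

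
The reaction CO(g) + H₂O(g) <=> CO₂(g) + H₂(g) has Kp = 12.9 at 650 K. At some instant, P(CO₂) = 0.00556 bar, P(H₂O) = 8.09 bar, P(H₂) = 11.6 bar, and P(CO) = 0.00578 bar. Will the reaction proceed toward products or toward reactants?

forward (toward products)

Qp = P(CO₂)·P(H₂) / (P(CO)·P(H₂O)) = (0.00556)·(11.6) / ((0.00578)·(8.09)) = 1.38
Qp = 1.38 < Kp = 12.9, so the forward reaction proceeds.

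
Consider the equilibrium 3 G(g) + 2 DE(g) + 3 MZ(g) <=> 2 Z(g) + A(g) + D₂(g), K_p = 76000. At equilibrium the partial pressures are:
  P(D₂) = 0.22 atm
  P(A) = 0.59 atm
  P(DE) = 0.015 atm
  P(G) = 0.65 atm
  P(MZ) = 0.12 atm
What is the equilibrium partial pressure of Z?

P(Z) = 0.25 atm

At equilibrium, K_p = P(Z)²·P(A)·P(D₂) / (P(G)³·P(DE)²·P(MZ)³) = 76000.
(P(Z))²·(0.59)·(0.22) / ((0.65)³·(0.015)²·(0.12)³) = 76000
P(Z)² = 0.0625 ⇒ P(Z) = 0.25 atm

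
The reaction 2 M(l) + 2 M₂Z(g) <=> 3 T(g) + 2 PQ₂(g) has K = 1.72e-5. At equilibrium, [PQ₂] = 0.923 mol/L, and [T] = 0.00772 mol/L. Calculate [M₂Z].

[M₂Z] = 0.151 mol/L

(M is a pure liquid — omitted from K.)
At equilibrium, K = [T]³·[PQ₂]² / [M₂Z]² = 1.72e-5.
(0.00772)³·(0.923)² / ([M₂Z])² = 1.72e-5
[M₂Z]² = 0.0228 ⇒ [M₂Z] = 0.151 mol/L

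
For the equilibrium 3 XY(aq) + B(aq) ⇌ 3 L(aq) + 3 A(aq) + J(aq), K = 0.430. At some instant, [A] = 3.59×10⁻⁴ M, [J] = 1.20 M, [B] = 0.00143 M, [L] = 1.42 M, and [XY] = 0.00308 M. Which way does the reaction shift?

Q = [L]³·[A]³·[J] / ([XY]³·[B]) = (1.42)³·(3.59×10⁻⁴)³·(1.20) / ((0.00308)³·(0.00143)) = 3.80
Q = 3.80 > K = 0.430, so the reverse reaction proceeds.

to the left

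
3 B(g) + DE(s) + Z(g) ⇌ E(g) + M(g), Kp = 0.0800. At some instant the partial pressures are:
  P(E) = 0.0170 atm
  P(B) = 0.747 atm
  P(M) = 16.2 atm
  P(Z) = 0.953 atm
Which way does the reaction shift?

reverse (toward reactants)

(DE is a pure solid — omitted from Qp.)
Qp = P(E)·P(M) / (P(B)³·P(Z)) = (0.0170)·(16.2) / ((0.747)³·(0.953)) = 0.693
Qp = 0.693 > Kp = 0.0800, so the reverse reaction proceeds.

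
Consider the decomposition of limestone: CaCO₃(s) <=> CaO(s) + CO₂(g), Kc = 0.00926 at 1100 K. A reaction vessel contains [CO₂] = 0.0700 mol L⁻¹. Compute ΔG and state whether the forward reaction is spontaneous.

ΔG = 18.5 kJ/mol; the forward reaction is non-spontaneous

(CaCO₃, CaO are pure solids — omitted from Qc.)
Qc = [CO₂] = 0.0700
ΔG = RT ln(Qc/Kc) = (8.314 J mol⁻¹ K⁻¹)(1100 K) × ln(0.0700/0.00926)
   = (9.145 kJ/mol)(2.023) = 18.5 kJ/mol
ΔG > 0, so the forward reaction is non-spontaneous (proceeds in reverse).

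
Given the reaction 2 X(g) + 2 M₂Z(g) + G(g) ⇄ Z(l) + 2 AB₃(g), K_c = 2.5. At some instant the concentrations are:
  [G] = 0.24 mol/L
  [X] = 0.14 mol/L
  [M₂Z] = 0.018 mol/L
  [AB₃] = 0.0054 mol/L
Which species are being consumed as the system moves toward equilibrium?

Z, AB₃ (products)

(Z is a pure liquid — omitted from Q_c.)
Q_c = [AB₃]² / ([X]²·[M₂Z]²·[G]) = (0.0054)² / ((0.14)²·(0.018)²·(0.24)) = 19
Q_c = 19 > K_c = 2.5: net reverse reaction.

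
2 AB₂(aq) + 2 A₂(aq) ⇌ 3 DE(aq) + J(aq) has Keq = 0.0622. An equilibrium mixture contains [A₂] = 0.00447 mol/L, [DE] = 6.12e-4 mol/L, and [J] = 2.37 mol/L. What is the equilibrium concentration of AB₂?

[AB₂] = 0.0209 mol/L

At equilibrium, Keq = [DE]³·[J] / ([AB₂]²·[A₂]²) = 0.0622.
(6.12e-4)³·(2.37) / (([AB₂])²·(0.00447)²) = 0.0622
[AB₂]² = 4.37e-4 ⇒ [AB₂] = 0.0209 mol/L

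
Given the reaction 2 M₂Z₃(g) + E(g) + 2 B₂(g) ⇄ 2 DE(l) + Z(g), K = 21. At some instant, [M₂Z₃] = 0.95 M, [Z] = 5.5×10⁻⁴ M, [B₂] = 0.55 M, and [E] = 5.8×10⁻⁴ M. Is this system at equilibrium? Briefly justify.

(DE is a pure liquid — omitted from Q.)
Q = [Z] / ([M₂Z₃]²·[E]·[B₂]²) = (5.5×10⁻⁴) / ((0.95)²·(5.8×10⁻⁴)·(0.55)²) = 3.5
Q = 3.5 < K = 21: net forward reaction.

no; Q < K, reaction proceeds forward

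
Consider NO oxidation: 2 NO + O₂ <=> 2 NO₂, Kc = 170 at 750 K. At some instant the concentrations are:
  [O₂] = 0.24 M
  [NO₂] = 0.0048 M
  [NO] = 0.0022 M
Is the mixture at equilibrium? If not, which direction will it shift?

Qc = [NO₂]² / ([NO]²·[O₂]) = (0.0048)² / ((0.0022)²·(0.24)) = 20
Qc = 20 < Kc = 170: net forward reaction.

no; Q < K, reaction proceeds forward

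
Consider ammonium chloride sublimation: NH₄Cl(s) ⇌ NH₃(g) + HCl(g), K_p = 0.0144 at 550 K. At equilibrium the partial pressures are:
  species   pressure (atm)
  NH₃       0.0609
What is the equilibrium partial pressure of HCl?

P(HCl) = 0.236 atm

(NH₄Cl is a pure solid — omitted from K_p.)
At equilibrium, K_p = P(NH₃)·P(HCl) = 0.0144.
(0.0609)·(P(HCl)) = 0.0144
P(HCl) = 0.236 atm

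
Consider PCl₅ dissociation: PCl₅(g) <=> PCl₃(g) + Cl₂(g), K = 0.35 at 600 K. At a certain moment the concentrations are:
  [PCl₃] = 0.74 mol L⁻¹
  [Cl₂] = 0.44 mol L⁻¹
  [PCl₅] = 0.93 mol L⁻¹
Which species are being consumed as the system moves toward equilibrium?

Q = [PCl₃]·[Cl₂] / [PCl₅] = (0.74)·(0.44) / (0.93) = 0.35
Q = 0.35 = K; the system is at equilibrium.

none (at equilibrium)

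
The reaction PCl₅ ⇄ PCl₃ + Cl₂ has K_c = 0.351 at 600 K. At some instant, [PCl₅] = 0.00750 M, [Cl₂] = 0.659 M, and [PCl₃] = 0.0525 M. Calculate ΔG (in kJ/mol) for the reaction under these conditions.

ΔG = 12.8 kJ/mol

Q_c = [PCl₃]·[Cl₂] / [PCl₅] = (0.0525)·(0.659) / (0.00750) = 4.61
ΔG = RT ln(Q_c/K_c) = (8.314 J mol⁻¹ K⁻¹)(600 K) × ln(4.61/0.351)
   = (4.988 kJ/mol)(2.575) = 12.8 kJ/mol
ΔG > 0, so the forward reaction is non-spontaneous (proceeds in reverse).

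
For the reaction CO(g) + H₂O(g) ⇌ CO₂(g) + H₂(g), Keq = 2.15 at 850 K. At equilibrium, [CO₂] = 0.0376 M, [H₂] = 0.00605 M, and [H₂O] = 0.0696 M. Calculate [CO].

[CO] = 0.00152 M

At equilibrium, Keq = [CO₂]·[H₂] / ([CO]·[H₂O]) = 2.15.
(0.0376)·(0.00605) / (([CO])·(0.0696)) = 2.15
[CO] = 0.00152 M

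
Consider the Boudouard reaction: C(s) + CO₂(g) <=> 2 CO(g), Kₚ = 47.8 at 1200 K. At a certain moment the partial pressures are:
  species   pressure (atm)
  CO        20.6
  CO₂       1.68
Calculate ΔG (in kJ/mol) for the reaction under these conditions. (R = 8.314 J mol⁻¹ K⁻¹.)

(C is a pure solid — omitted from Qₚ.)
Qₚ = P(CO)² / P(CO₂) = (20.6)² / (1.68) = 253
ΔG = RT ln(Qₚ/Kₚ) = (8.314 J mol⁻¹ K⁻¹)(1200 K) × ln(253/47.8)
   = (9.977 kJ/mol)(1.666) = 16.6 kJ/mol
ΔG > 0, so the forward reaction is non-spontaneous (proceeds in reverse).

ΔG = 16.6 kJ/mol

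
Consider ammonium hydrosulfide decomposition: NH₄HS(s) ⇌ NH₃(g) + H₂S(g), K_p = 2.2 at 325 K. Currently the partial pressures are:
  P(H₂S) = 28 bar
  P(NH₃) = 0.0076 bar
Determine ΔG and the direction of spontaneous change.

(NH₄HS is a pure solid — omitted from Q_p.)
Q_p = P(NH₃)·P(H₂S) = (0.0076)·(28) = 0.213
ΔG = RT ln(Q_p/K_p) = (8.314 J mol⁻¹ K⁻¹)(325 K) × ln(0.213/2.2)
   = (2.702 kJ/mol)(-2.335) = -6.31 kJ/mol
ΔG < 0, so the forward reaction is spontaneous (proceeds forward).

ΔG = -6.31 kJ/mol; the forward reaction is spontaneous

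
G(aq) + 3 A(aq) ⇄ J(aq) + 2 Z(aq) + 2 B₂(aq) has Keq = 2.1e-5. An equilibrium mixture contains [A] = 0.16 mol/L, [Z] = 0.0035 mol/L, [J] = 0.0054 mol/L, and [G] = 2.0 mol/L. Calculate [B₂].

At equilibrium, Keq = [J]·[Z]²·[B₂]² / ([G]·[A]³) = 2.1e-5.
(0.0054)·(0.0035)²·([B₂])² / ((2.0)·(0.16)³) = 2.1e-5
[B₂]² = 2.60 ⇒ [B₂] = 1.6 mol/L

[B₂] = 1.6 mol/L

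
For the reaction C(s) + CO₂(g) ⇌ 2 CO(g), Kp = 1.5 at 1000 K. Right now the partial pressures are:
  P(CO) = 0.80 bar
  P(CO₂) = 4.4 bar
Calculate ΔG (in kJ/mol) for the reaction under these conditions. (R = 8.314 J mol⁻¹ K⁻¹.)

ΔG = -19.4 kJ/mol

(C is a pure solid — omitted from Qp.)
Qp = P(CO)² / P(CO₂) = (0.80)² / (4.4) = 0.145
ΔG = RT ln(Qp/Kp) = (8.314 J mol⁻¹ K⁻¹)(1000 K) × ln(0.145/1.5)
   = (8.314 kJ/mol)(-2.336) = -19.4 kJ/mol
ΔG < 0, so the forward reaction is spontaneous (proceeds forward).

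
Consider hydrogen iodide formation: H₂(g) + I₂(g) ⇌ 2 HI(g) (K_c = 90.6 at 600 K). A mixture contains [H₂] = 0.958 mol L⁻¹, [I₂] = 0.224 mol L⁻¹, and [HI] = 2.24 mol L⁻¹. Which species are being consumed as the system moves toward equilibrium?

H₂, I₂ (reactants)

Q_c = [HI]² / ([H₂]·[I₂]) = (2.24)² / ((0.958)·(0.224)) = 23.4
Q_c = 23.4 < K_c = 90.6: net forward reaction.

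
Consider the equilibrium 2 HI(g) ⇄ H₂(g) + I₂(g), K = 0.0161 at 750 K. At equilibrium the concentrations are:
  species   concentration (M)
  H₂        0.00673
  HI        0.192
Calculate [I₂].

[I₂] = 0.0882 M

At equilibrium, K = [H₂]·[I₂] / [HI]² = 0.0161.
(0.00673)·([I₂]) / (0.192)² = 0.0161
[I₂] = 0.0882 M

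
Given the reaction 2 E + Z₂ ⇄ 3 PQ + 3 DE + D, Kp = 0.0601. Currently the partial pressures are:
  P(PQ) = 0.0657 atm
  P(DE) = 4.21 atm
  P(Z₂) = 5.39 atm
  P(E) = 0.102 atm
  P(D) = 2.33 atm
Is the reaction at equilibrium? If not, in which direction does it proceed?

Qp = P(PQ)³·P(DE)³·P(D) / (P(E)²·P(Z₂)) = (0.0657)³·(4.21)³·(2.33) / ((0.102)²·(5.39)) = 0.879
Qp = 0.879 > Kp = 0.0601, so the reverse reaction proceeds.

in the reverse direction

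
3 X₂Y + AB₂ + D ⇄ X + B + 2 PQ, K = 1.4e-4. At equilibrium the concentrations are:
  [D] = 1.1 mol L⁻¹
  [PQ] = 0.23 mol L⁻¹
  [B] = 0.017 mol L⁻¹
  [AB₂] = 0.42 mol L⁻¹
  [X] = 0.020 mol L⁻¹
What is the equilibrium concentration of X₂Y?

At equilibrium, K = [X]·[B]·[PQ]² / ([X₂Y]³·[AB₂]·[D]) = 1.4e-4.
(0.020)·(0.017)·(0.23)² / (([X₂Y])³·(0.42)·(1.1)) = 1.4e-4
[X₂Y]³ = 0.278 ⇒ [X₂Y] = 0.65 mol L⁻¹

[X₂Y] = 0.65 mol L⁻¹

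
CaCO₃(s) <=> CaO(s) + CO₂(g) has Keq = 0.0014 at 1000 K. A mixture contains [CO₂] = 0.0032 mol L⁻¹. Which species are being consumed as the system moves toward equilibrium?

(CaCO₃, CaO are pure solids — omitted from Q.)
Q = [CO₂] = 0.0032
Q = 0.0032 > Keq = 0.0014: net reverse reaction.

CaO, CO₂ (products)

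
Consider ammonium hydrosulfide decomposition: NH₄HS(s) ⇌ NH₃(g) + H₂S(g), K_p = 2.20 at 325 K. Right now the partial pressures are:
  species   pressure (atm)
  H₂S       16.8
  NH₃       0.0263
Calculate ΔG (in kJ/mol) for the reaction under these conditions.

ΔG = -4.34 kJ/mol

(NH₄HS is a pure solid — omitted from Q_p.)
Q_p = P(NH₃)·P(H₂S) = (0.0263)·(16.8) = 0.442
ΔG = RT ln(Q_p/K_p) = (8.314 J mol⁻¹ K⁻¹)(325 K) × ln(0.442/2.20)
   = (2.702 kJ/mol)(-1.605) = -4.34 kJ/mol
ΔG < 0, so the forward reaction is spontaneous (proceeds forward).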